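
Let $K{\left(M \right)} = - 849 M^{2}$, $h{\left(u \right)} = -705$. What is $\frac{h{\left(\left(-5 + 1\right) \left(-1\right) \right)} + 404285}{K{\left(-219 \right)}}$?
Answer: $- \frac{403580}{40718889} \approx -0.0099114$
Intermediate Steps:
$\frac{h{\left(\left(-5 + 1\right) \left(-1\right) \right)} + 404285}{K{\left(-219 \right)}} = \frac{-705 + 404285}{\left(-849\right) \left(-219\right)^{2}} = \frac{403580}{\left(-849\right) 47961} = \frac{403580}{-40718889} = 403580 \left(- \frac{1}{40718889}\right) = - \frac{403580}{40718889}$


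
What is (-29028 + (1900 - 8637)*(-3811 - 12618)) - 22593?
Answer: 110630552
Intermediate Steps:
(-29028 + (1900 - 8637)*(-3811 - 12618)) - 22593 = (-29028 - 6737*(-16429)) - 22593 = (-29028 + 110682173) - 22593 = 110653145 - 22593 = 110630552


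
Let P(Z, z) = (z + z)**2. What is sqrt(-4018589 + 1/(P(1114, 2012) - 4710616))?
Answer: I*sqrt(132448077529535605110)/5740980 ≈ 2004.6*I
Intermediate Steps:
P(Z, z) = 4*z**2 (P(Z, z) = (2*z)**2 = 4*z**2)
sqrt(-4018589 + 1/(P(1114, 2012) - 4710616)) = sqrt(-4018589 + 1/(4*2012**2 - 4710616)) = sqrt(-4018589 + 1/(4*4048144 - 4710616)) = sqrt(-4018589 + 1/(16192576 - 4710616)) = sqrt(-4018589 + 1/11481960) = sqrt(-46141278154439/11481960) = I*sqrt(132448077529535605110)/5740980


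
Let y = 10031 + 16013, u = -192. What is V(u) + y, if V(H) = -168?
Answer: 25876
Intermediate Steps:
y = 26044
V(u) + y = -168 + 26044 = 25876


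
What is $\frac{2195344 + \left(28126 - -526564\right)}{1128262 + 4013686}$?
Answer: $\frac{196431}{367282} \approx 0.53482$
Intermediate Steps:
$\frac{2195344 + \left(28126 - -526564\right)}{1128262 + 4013686} = \frac{2195344 + \left(28126 + 526564\right)}{5141948} = \left(2195344 + 554690\right) \frac{1}{5141948} = 2750034 \cdot \frac{1}{5141948} = \frac{196431}{367282}$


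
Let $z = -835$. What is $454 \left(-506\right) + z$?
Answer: $-230559$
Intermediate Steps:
$454 \left(-506\right) + z = 454 \left(-506\right) - 835 = -229724 - 835 = -230559$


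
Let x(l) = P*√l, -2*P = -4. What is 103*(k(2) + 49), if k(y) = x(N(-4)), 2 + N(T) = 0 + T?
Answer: 5047 + 206*I*√6 ≈ 5047.0 + 504.59*I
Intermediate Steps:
P = 2 (P = -½*(-4) = 2)
N(T) = -2 + T (N(T) = -2 + (0 + T) = -2 + T)
x(l) = 2*√l
k(y) = 2*I*√6 (k(y) = 2*√(-2 - 4) = 2*√(-6) = 2*(I*√6) = 2*I*√6)
103*(k(2) + 49) = 103*(2*I*√6 + 49) = 103*(49 + 2*I*√6) = 5047 + 206*I*√6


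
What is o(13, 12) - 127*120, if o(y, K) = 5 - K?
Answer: -15247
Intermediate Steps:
o(13, 12) - 127*120 = (5 - 1*12) - 127*120 = (5 - 12) - 15240 = -7 - 15240 = -15247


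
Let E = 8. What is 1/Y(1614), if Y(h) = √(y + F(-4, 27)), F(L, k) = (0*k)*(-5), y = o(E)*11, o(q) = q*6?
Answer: √33/132 ≈ 0.043519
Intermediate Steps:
o(q) = 6*q
y = 528 (y = (6*8)*11 = 48*11 = 528)
F(L, k) = 0 (F(L, k) = 0*(-5) = 0)
Y(h) = 4*√33 (Y(h) = √(528 + 0) = √528 = 4*√33)
1/Y(1614) = 1/(4*√33) = √33/132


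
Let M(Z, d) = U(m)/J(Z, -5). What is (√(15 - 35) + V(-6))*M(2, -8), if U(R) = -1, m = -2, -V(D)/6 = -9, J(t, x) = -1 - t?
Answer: 18 + 2*I*√5/3 ≈ 18.0 + 1.4907*I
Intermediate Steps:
V(D) = 54 (V(D) = -6*(-9) = 54)
M(Z, d) = -1/(-1 - Z)
(√(15 - 35) + V(-6))*M(2, -8) = (√(15 - 35) + 54)/(1 + 2) = (√(-20) + 54)/3 = (2*I*√5 + 54)*(⅓) = (54 + 2*I*√5)*(⅓) = 18 + 2*I*√5/3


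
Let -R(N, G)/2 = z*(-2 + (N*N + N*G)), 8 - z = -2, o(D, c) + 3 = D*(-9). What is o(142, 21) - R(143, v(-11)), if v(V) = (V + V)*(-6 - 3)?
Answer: 973939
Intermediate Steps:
o(D, c) = -3 - 9*D (o(D, c) = -3 + D*(-9) = -3 - 9*D)
z = 10 (z = 8 - 1*(-2) = 8 + 2 = 10)
v(V) = -18*V (v(V) = (2*V)*(-9) = -18*V)
R(N, G) = 40 - 20*N² - 20*G*N (R(N, G) = -20*(-2 + (N*N + N*G)) = -20*(-2 + (N² + G*N)) = -20*(-2 + N² + G*N) = -2*(-20 + 10*N² + 10*G*N) = 40 - 20*N² - 20*G*N)
o(142, 21) - R(143, v(-11)) = (-3 - 9*142) - (40 - 20*143² - 20*(-18*(-11))*143) = (-3 - 1278) - (40 - 20*20449 - 20*198*143) = -1281 - (40 - 408980 - 566280) = -1281 - 1*(-975220) = -1281 + 975220 = 973939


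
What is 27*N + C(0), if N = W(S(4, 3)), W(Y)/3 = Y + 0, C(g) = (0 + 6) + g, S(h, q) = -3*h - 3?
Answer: -1209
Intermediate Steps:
S(h, q) = -3 - 3*h
C(g) = 6 + g
W(Y) = 3*Y (W(Y) = 3*(Y + 0) = 3*Y)
N = -45 (N = 3*(-3 - 3*4) = 3*(-3 - 12) = 3*(-15) = -45)
27*N + C(0) = 27*(-45) + (6 + 0) = -1215 + 6 = -1209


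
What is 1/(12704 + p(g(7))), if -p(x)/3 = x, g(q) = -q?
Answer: 1/12725 ≈ 7.8585e-5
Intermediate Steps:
p(x) = -3*x
1/(12704 + p(g(7))) = 1/(12704 - (-3)*7) = 1/(12704 - 3*(-7)) = 1/(12704 + 21) = 1/12725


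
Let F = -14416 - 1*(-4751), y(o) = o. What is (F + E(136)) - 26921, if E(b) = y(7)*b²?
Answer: 92886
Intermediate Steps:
E(b) = 7*b²
F = -9665 (F = -14416 + 4751 = -9665)
(F + E(136)) - 26921 = (-9665 + 7*136²) - 26921 = (-9665 + 7*18496) - 26921 = (-9665 + 129472) - 26921 = 119807 - 26921 = 92886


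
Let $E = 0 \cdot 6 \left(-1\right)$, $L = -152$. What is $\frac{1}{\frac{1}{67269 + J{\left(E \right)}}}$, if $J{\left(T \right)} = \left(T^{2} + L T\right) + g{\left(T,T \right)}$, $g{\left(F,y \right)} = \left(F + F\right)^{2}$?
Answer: $67269$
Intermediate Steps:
$E = 0$ ($E = 0 \left(-1\right) = 0$)
$g{\left(F,y \right)} = 4 F^{2}$ ($g{\left(F,y \right)} = \left(2 F\right)^{2} = 4 F^{2}$)
$J{\left(T \right)} = - 152 T + 5 T^{2}$ ($J{\left(T \right)} = \left(T^{2} - 152 T\right) + 4 T^{2} = - 152 T + 5 T^{2}$)
$\frac{1}{\frac{1}{67269 + J{\left(E \right)}}} = \frac{1}{\frac{1}{67269 + 0 \left(-152 + 5 \cdot 0\right)}} = \frac{1}{\frac{1}{67269 + 0 \left(-152 + 0\right)}} = \frac{1}{\frac{1}{67269 + 0 \left(-152\right)}} = \frac{1}{\frac{1}{67269 + 0}} = \frac{1}{\frac{1}{67269}} = 67269$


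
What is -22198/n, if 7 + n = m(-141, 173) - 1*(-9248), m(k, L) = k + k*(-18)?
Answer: -1009/529 ≈ -1.9074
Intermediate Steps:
m(k, L) = -17*k (m(k, L) = k - 18*k = -17*k)
n = 11638 (n = -7 + (-17*(-141) - 1*(-9248)) = -7 + (2397 + 9248) = -7 + 11645 = 11638)
-22198/n = -22198/11638 = -22198*1/11638 = -1009/529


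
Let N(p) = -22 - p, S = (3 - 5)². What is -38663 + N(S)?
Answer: -38689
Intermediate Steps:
S = 4 (S = (-2)² = 4)
-38663 + N(S) = -38663 + (-22 - 1*4) = -38663 + (-22 - 4) = -38663 - 26 = -38689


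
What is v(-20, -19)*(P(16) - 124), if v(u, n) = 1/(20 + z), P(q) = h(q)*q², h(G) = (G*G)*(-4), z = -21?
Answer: 262268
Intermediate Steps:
h(G) = -4*G² (h(G) = G²*(-4) = -4*G²)
P(q) = -4*q⁴ (P(q) = (-4*q²)*q² = -4*q⁴)
v(u, n) = -1 (v(u, n) = 1/(20 - 21) = 1/(-1) = -1)
v(-20, -19)*(P(16) - 124) = -(-4*16⁴ - 124) = -(-4*65536 - 124) = -(-262144 - 124) = -1*(-262268) = 262268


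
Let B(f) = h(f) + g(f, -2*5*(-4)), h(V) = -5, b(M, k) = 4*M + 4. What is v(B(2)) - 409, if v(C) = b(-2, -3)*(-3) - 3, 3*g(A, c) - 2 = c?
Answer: -400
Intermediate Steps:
g(A, c) = ⅔ + c/3
b(M, k) = 4 + 4*M
B(f) = 9 (B(f) = -5 + (⅔ + (-2*5*(-4))/3) = -5 + (⅔ + (-10*(-4))/3) = -5 + (⅔ + (⅓)*40) = -5 + (⅔ + 40/3) = -5 + 14 = 9)
v(C) = 9 (v(C) = (4 + 4*(-2))*(-3) - 3 = (4 - 8)*(-3) - 3 = -4*(-3) - 3 = 12 - 3 = 9)
v(B(2)) - 409 = 9 - 409 = -400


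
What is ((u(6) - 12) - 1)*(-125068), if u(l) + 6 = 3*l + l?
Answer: -625340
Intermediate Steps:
u(l) = -6 + 4*l (u(l) = -6 + (3*l + l) = -6 + 4*l)
((u(6) - 12) - 1)*(-125068) = (((-6 + 4*6) - 12) - 1)*(-125068) = (((-6 + 24) - 12) - 1)*(-125068) = ((18 - 12) - 1)*(-125068) = (6 - 1)*(-125068) = 5*(-125068) = -625340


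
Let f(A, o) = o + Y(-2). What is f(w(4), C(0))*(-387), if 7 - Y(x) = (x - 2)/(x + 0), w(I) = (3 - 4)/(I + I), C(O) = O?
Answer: -1935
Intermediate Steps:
w(I) = -1/(2*I)
Y(x) = 7 - (-2 + x)/x (Y(x) = 7 - (x - 2)/(x + 0) = 7 - (-2 + x)/x)
f(A, o) = 5 + o (f(A, o) = o + (6 + 2/(-2)) = o + (6 + 2*(-1/2)) = o + (6 - 1) = o + 5 = 5 + o)
f(w(4), C(0))*(-387) = (5 + 0)*(-387) = 5*(-387) = -1935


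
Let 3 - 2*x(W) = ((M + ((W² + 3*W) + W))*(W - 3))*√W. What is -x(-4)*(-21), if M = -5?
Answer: 63/2 - 735*I ≈ 31.5 - 735.0*I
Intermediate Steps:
x(W) = 3/2 - √W*(-3 + W)*(-5 + W² + 4*W)/2 (x(W) = 3/2 - (-5 + ((W² + 3*W) + W))*(W - 3)*√W/2 = 3/2 - (-5 + (W² + 4*W))*(-3 + W)*√W/2 = 3/2 - (-5 + W² + 4*W)*(-3 + W)*√W/2 = 3/2 - (-3 + W)*(-5 + W² + 4*W)*√W/2 = 3/2 - √W*(-3 + W)*(-5 + W² + 4*W)/2)
-x(-4)*(-21) = -(3/2 - 15*I - 16*I - (-64)*I + 17*(-4)^(3/2)/2)*(-21) = -(3/2 - 15*I - 16*I - (-64)*I + 17*(-8*I)/2)*(-21) = -(3/2 - 15*I - 16*I + 64*I - 68*I)*(-21) = -(3/2 - 35*I)*(-21) = (-3/2 + 35*I)*(-21) = 63/2 - 735*I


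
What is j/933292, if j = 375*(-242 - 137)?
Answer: -142125/933292 ≈ -0.15228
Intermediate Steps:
j = -142125 (j = 375*(-379) = -142125)
j/933292 = -142125/933292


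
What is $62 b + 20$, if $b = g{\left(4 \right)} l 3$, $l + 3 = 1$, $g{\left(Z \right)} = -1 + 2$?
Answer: $-352$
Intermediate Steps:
$g{\left(Z \right)} = 1$
$l = -2$ ($l = -3 + 1 = -2$)
$b = -6$ ($b = 1 \left(-2\right) 3 = \left(-2\right) 3 = -6$)
$62 b + 20 = 62 \left(-6\right) + 20 = -372 + 20 = -352$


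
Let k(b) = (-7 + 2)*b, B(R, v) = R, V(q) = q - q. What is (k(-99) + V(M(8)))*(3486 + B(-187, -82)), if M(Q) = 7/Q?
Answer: 1633005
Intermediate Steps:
V(q) = 0
k(b) = -5*b
(k(-99) + V(M(8)))*(3486 + B(-187, -82)) = (-5*(-99) + 0)*(3486 - 187) = (495 + 0)*3299 = 495*3299 = 1633005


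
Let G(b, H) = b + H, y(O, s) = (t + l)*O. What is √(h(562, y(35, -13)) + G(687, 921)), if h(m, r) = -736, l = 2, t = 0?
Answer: 2*√218 ≈ 29.530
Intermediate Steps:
y(O, s) = 2*O (y(O, s) = (0 + 2)*O = 2*O)
G(b, H) = H + b
√(h(562, y(35, -13)) + G(687, 921)) = √(-736 + (921 + 687)) = √(-736 + 1608) = √872 = 2*√218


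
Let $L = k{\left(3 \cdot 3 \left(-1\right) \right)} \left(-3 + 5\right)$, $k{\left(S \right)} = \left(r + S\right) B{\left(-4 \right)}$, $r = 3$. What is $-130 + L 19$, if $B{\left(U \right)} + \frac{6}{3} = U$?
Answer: $1238$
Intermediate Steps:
$B{\left(U \right)} = -2 + U$
$k{\left(S \right)} = -18 - 6 S$ ($k{\left(S \right)} = \left(3 + S\right) \left(-2 - 4\right) = \left(3 + S\right) \left(-6\right) = -18 - 6 S$)
$L = 72$ ($L = \left(-18 - 6 \cdot 3 \cdot 3 \left(-1\right)\right) \left(-3 + 5\right) = \left(-18 - 6 \cdot 9 \left(-1\right)\right) 2 = \left(-18 - -54\right) 2 = \left(-18 + 54\right) 2 = 36 \cdot 2 = 72$)
$-130 + L 19 = -130 + 72 \cdot 19 = -130 + 1368 = 1238$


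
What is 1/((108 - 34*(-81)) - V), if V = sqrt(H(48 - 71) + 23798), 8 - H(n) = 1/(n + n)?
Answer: 131652/375692947 + sqrt(50373542)/375692947 ≈ 0.00036932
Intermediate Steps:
H(n) = 8 - 1/(2*n) (H(n) = 8 - 1/(n + n) = 8 - 1/(2*n))
V = sqrt(50373542)/46 (V = sqrt((8 - 1/(2*(48 - 71))) + 23798) = sqrt((8 - 1/2/(-23)) + 23798) = sqrt((8 - 1/2*(-1/23)) + 23798) = sqrt((8 + 1/46) + 23798) = sqrt(369/46 + 23798) = sqrt(1095077/46) = sqrt(50373542)/46 ≈ 154.29)
1/((108 - 34*(-81)) - V) = 1/((108 - 34*(-81)) - sqrt(50373542)/46) = 1/((108 + 2754) - sqrt(50373542)/46) = 1/(2862 - sqrt(50373542)/46)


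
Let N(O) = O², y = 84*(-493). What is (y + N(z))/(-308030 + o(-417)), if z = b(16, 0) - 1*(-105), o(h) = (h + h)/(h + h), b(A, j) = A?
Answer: 26771/308029 ≈ 0.086911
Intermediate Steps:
y = -41412
o(h) = 1 (o(h) = (2*h)/((2*h)) = (2*h)*(1/(2*h)) = 1)
z = 121 (z = 16 - 1*(-105) = 16 + 105 = 121)
(y + N(z))/(-308030 + o(-417)) = (-41412 + 121²)/(-308030 + 1) = (-41412 + 14641)/(-308029) = -26771*(-1/308029) = 26771/308029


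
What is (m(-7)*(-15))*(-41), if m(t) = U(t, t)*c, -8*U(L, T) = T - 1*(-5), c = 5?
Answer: 3075/4 ≈ 768.75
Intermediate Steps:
U(L, T) = -5/8 - T/8 (U(L, T) = -(T - 1*(-5))/8 = -(T + 5)/8 = -(5 + T)/8 = -5/8 - T/8)
m(t) = -25/8 - 5*t/8 (m(t) = (-5/8 - t/8)*5 = -25/8 - 5*t/8)
(m(-7)*(-15))*(-41) = ((-25/8 - 5/8*(-7))*(-15))*(-41) = ((-25/8 + 35/8)*(-15))*(-41) = ((5/4)*(-15))*(-41) = -75/4*(-41) = 3075/4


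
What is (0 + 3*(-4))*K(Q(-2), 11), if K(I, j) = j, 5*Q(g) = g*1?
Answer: -132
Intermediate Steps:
Q(g) = g/5 (Q(g) = (g*1)/5 = g/5)
(0 + 3*(-4))*K(Q(-2), 11) = (0 + 3*(-4))*11 = (0 - 12)*11 = -12*11 = -132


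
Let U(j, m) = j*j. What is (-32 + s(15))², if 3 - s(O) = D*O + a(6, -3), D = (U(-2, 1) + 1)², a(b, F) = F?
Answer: 160801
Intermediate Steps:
U(j, m) = j²
D = 25 (D = ((-2)² + 1)² = (4 + 1)² = 5² = 25)
s(O) = 6 - 25*O (s(O) = 3 - (25*O - 3) = 3 - (-3 + 25*O) = 3 + (3 - 25*O) = 6 - 25*O)
(-32 + s(15))² = (-32 + (6 - 25*15))² = (-32 + (6 - 375))² = (-32 - 369)² = (-401)² = 160801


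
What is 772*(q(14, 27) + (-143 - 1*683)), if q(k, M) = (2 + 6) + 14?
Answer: -620688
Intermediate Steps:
q(k, M) = 22 (q(k, M) = 8 + 14 = 22)
772*(q(14, 27) + (-143 - 1*683)) = 772*(22 + (-143 - 1*683)) = 772*(22 + (-143 - 683)) = 772*(22 - 826) = 772*(-804) = -620688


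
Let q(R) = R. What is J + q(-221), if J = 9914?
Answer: 9693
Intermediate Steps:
J + q(-221) = 9914 - 221 = 9693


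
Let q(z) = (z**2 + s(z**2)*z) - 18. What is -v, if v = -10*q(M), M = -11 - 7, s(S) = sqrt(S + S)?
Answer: 3060 - 3240*sqrt(2) ≈ -1522.1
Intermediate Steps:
s(S) = sqrt(2)*sqrt(S) (s(S) = sqrt(2*S) = sqrt(2)*sqrt(S))
M = -18
q(z) = -18 + z**2 + z*sqrt(2)*sqrt(z**2) (q(z) = (z**2 + (sqrt(2)*sqrt(z**2))*z) - 18 = (z**2 + z*sqrt(2)*sqrt(z**2)) - 18 = -18 + z**2 + z*sqrt(2)*sqrt(z**2))
v = -3060 + 3240*sqrt(2) (v = -10*(-18 + (-18)**2 - 18*sqrt(2)*sqrt((-18)**2)) = -10*(-18 + 324 - 18*sqrt(2)*sqrt(324)) = -10*(-18 + 324 - 18*sqrt(2)*18) = -10*(-18 + 324 - 324*sqrt(2)) = -10*(306 - 324*sqrt(2)) = -3060 + 3240*sqrt(2) ≈ 1522.1)
-v = -(-3060 + 3240*sqrt(2)) = 3060 - 3240*sqrt(2)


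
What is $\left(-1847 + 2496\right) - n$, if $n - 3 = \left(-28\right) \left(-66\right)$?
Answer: $-1202$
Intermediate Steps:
$n = 1851$ ($n = 3 - -1848 = 3 + 1848 = 1851$)
$\left(-1847 + 2496\right) - n = \left(-1847 + 2496\right) - 1851 = 649 - 1851 = -1202$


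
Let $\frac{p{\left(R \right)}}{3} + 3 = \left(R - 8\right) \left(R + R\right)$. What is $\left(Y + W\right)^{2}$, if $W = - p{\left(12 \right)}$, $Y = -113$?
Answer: $153664$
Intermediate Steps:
$p{\left(R \right)} = -9 + 6 R \left(-8 + R\right)$ ($p{\left(R \right)} = -9 + 3 \left(R - 8\right) \left(R + R\right) = -9 + 3 \left(-8 + R\right) 2 R = -9 + 3 \cdot 2 R \left(-8 + R\right) = -9 + 6 R \left(-8 + R\right)$)
$W = -279$ ($W = - (-9 - 576 + 6 \cdot 12^{2}) = - (-9 - 576 + 6 \cdot 144) = - (-9 - 576 + 864) = \left(-1\right) 279 = -279$)
$\left(Y + W\right)^{2} = \left(-113 - 279\right)^{2} = \left(-392\right)^{2} = 153664$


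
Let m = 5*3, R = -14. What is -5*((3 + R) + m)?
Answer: -20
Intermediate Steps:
m = 15
-5*((3 + R) + m) = -5*((3 - 14) + 15) = -5*(-11 + 15) = -5*4 = -20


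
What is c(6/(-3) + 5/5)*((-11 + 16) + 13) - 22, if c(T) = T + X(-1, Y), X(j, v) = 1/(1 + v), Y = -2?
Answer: -58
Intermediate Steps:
c(T) = -1 + T (c(T) = T + 1/(1 - 2) = T + 1/(-1) = T - 1 = -1 + T)
c(6/(-3) + 5/5)*((-11 + 16) + 13) - 22 = (-1 + (6/(-3) + 5/5))*((-11 + 16) + 13) - 22 = (-1 + (6*(-⅓) + 5*(⅕)))*(5 + 13) - 22 = (-1 + (-2 + 1))*18 - 22 = (-1 - 1)*18 - 22 = -2*18 - 22 = -36 - 22 = -58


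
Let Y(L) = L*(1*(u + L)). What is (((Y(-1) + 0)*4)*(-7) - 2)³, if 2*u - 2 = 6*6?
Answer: 126506008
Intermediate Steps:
u = 19 (u = 1 + (6*6)/2 = 1 + (½)*36 = 1 + 18 = 19)
Y(L) = L*(19 + L) (Y(L) = L*(1*(19 + L)) = L*(19 + L))
(((Y(-1) + 0)*4)*(-7) - 2)³ = (((-(19 - 1) + 0)*4)*(-7) - 2)³ = (((-1*18 + 0)*4)*(-7) - 2)³ = (((-18 + 0)*4)*(-7) - 2)³ = (-18*4*(-7) - 2)³ = (-72*(-7) - 2)³ = (504 - 2)³ = 502³ = 126506008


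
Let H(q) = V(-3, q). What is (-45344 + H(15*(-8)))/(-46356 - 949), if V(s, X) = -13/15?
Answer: 680173/709575 ≈ 0.95856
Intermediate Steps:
V(s, X) = -13/15 (V(s, X) = -13*1/15 = -13/15)
H(q) = -13/15
(-45344 + H(15*(-8)))/(-46356 - 949) = (-45344 - 13/15)/(-46356 - 949) = -680173/15/(-47305) = -680173/15*(-1/47305) = 680173/709575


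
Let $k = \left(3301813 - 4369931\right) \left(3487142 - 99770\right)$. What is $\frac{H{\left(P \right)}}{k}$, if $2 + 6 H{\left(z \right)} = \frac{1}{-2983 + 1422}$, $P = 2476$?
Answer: $\frac{347}{3765249601469104} \approx 9.2159 \cdot 10^{-14}$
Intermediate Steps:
$H{\left(z \right)} = - \frac{1041}{3122}$ ($H{\left(z \right)} = - \frac{1}{3} + \frac{1}{6 \left(-2983 + 1422\right)} = - \frac{1}{3} + \frac{1}{6 \left(-1561\right)} = - \frac{1}{3} + \frac{1}{6} \left(- \frac{1}{1561}\right) = - \frac{1}{3} - \frac{1}{9366} = - \frac{1041}{3122}$)
$k = -3618113005896$ ($k = \left(-1068118\right) 3387372 = -3618113005896$)
$\frac{H{\left(P \right)}}{k} = - \frac{1041}{3122 \left(-3618113005896\right)} = \left(- \frac{1041}{3122}\right) \left(- \frac{1}{3618113005896}\right) = \frac{347}{3765249601469104}$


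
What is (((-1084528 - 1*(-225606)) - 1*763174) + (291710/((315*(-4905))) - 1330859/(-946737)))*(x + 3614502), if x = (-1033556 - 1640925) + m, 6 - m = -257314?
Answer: -63133589736445124857901/32506214895 ≈ -1.9422e+12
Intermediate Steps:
m = 257320 (m = 6 - 1*(-257314) = 6 + 257314 = 257320)
x = -2417161 (x = (-1033556 - 1640925) + 257320 = -2674481 + 257320 = -2417161)
(((-1084528 - 1*(-225606)) - 1*763174) + (291710/((315*(-4905))) - 1330859/(-946737)))*(x + 3614502) = (((-1084528 - 1*(-225606)) - 1*763174) + (291710/((315*(-4905))) - 1330859/(-946737)))*(-2417161 + 3614502) = (((-1084528 + 225606) - 763174) + (291710/(-1545075) - 1330859*(-1/946737)))*1197341 = ((-858922 - 763174) + (291710*(-1/1545075) + 1330859/946737))*1197341 = (-1622096 + (-58342/309015 + 1330859/946737))*1197341 = (-1622096 + 39557873759/32506214895)*1197341 = -52728161598446161/32506214895*1197341 = -63133589736445124857901/32506214895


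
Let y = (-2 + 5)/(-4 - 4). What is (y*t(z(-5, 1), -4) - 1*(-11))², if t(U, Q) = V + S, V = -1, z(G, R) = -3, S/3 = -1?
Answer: 625/4 ≈ 156.25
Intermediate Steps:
S = -3 (S = 3*(-1) = -3)
y = -3/8 (y = 3/(-8) = 3*(-⅛) = -3/8 ≈ -0.37500)
t(U, Q) = -4 (t(U, Q) = -1 - 3 = -4)
(y*t(z(-5, 1), -4) - 1*(-11))² = (-3/8*(-4) - 1*(-11))² = (3/2 + 11)² = (25/2)² = 625/4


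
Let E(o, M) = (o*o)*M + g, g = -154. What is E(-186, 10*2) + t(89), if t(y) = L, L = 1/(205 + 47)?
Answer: 174325033/252 ≈ 6.9177e+5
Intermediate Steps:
L = 1/252 ≈ 0.0039683
t(y) = 1/252
E(o, M) = -154 + M*o² (E(o, M) = (o*o)*M - 154 = o²*M - 154 = M*o² - 154 = -154 + M*o²)
E(-186, 10*2) + t(89) = (-154 + (10*2)*(-186)²) + 1/252 = (-154 + 20*34596) + 1/252 = (-154 + 691920) + 1/252 = 691766 + 1/252 = 174325033/252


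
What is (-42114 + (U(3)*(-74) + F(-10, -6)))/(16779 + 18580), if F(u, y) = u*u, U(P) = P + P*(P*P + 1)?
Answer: -44456/35359 ≈ -1.2573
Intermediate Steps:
U(P) = P + P*(1 + P**2) (U(P) = P + P*(P**2 + 1) = P + P*(1 + P**2))
F(u, y) = u**2
(-42114 + (U(3)*(-74) + F(-10, -6)))/(16779 + 18580) = (-42114 + ((3*(2 + 3**2))*(-74) + (-10)**2))/(16779 + 18580) = (-42114 + ((3*(2 + 9))*(-74) + 100))/35359 = (-42114 + ((3*11)*(-74) + 100))*(1/35359) = (-42114 + (33*(-74) + 100))*(1/35359) = (-42114 + (-2442 + 100))*(1/35359) = (-42114 - 2342)*(1/35359) = -44456*1/35359 = -44456/35359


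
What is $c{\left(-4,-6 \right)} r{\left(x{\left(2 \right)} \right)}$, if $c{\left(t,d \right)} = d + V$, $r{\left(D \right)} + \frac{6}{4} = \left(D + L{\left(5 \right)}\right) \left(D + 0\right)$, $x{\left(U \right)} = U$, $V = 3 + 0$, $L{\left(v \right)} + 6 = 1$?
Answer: $\frac{45}{2} \approx 22.5$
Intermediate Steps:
$L{\left(v \right)} = -5$ ($L{\left(v \right)} = -6 + 1 = -5$)
$V = 3$
$r{\left(D \right)} = - \frac{3}{2} + D \left(-5 + D\right)$ ($r{\left(D \right)} = - \frac{3}{2} + \left(D - 5\right) \left(D + 0\right) = - \frac{3}{2} + \left(-5 + D\right) D = - \frac{3}{2} + D \left(-5 + D\right)$)
$c{\left(t,d \right)} = 3 + d$ ($c{\left(t,d \right)} = d + 3 = 3 + d$)
$c{\left(-4,-6 \right)} r{\left(x{\left(2 \right)} \right)} = \left(3 - 6\right) \left(- \frac{3}{2} + 2^{2} - 10\right) = - 3 \left(- \frac{3}{2} + 4 - 10\right) = \left(-3\right) \left(- \frac{15}{2}\right) = \frac{45}{2}$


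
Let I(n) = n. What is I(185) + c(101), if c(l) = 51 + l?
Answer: 337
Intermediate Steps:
I(185) + c(101) = 185 + (51 + 101) = 185 + 152 = 337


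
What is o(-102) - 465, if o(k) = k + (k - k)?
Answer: -567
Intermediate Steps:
o(k) = k (o(k) = k + 0 = k)
o(-102) - 465 = -102 - 465 = -567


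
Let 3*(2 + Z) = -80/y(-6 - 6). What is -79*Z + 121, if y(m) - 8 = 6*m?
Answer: 2953/12 ≈ 246.08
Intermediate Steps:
y(m) = 8 + 6*m
Z = -19/12 (Z = -2 + (-80/(8 + 6*(-6 - 6)))/3 = -2 + (-80/(8 + 6*(-12)))/3 = -2 + (-80/(8 - 72))/3 = -2 + (-80/(-64))/3 = -2 + (-80*(-1/64))/3 = -2 + (1/3)*(5/4) = -2 + 5/12 = -19/12 ≈ -1.5833)
-79*Z + 121 = -79*(-19/12) + 121 = 1501/12 + 121 = 2953/12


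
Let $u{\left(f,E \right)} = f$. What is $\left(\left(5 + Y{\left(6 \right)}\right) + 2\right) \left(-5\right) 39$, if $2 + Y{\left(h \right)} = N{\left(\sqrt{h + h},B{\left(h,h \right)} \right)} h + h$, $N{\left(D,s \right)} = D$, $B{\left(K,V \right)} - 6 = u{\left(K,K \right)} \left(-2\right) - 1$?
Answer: $-2145 - 2340 \sqrt{3} \approx -6198.0$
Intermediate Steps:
$B{\left(K,V \right)} = 5 - 2 K$ ($B{\left(K,V \right)} = 6 + \left(K \left(-2\right) - 1\right) = 6 - \left(1 + 2 K\right) = 5 - 2 K$)
$Y{\left(h \right)} = -2 + h + \sqrt{2} h^{\frac{3}{2}}$ ($Y{\left(h \right)} = -2 + \left(\sqrt{h + h} h + h\right) = -2 + \left(\sqrt{2 h} h + h\right) = -2 + \left(\sqrt{2} \sqrt{h} h + h\right) = -2 + \left(\sqrt{2} h^{\frac{3}{2}} + h\right) = -2 + \left(h + \sqrt{2} h^{\frac{3}{2}}\right) = -2 + h + \sqrt{2} h^{\frac{3}{2}}$)
$\left(\left(5 + Y{\left(6 \right)}\right) + 2\right) \left(-5\right) 39 = \left(\left(5 + \left(-2 + 6 + \sqrt{2} \cdot 6^{\frac{3}{2}}\right)\right) + 2\right) \left(-5\right) 39 = \left(\left(5 + \left(-2 + 6 + \sqrt{2} \cdot 6 \sqrt{6}\right)\right) + 2\right) \left(-5\right) 39 = \left(\left(5 + \left(-2 + 6 + 12 \sqrt{3}\right)\right) + 2\right) \left(-5\right) 39 = \left(\left(5 + \left(4 + 12 \sqrt{3}\right)\right) + 2\right) \left(-5\right) 39 = \left(\left(9 + 12 \sqrt{3}\right) + 2\right) \left(-5\right) 39 = \left(11 + 12 \sqrt{3}\right) \left(-5\right) 39 = \left(-55 - 60 \sqrt{3}\right) 39 = -2145 - 2340 \sqrt{3}$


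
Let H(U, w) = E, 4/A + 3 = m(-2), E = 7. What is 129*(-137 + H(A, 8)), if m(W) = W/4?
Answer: -16770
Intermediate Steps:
m(W) = W/4 (m(W) = W*(1/4) = W/4)
A = -8/7 (A = 4/(-3 + (1/4)*(-2)) = 4/(-3 - 1/2) = 4/(-7/2) = 4*(-2/7) = -8/7 ≈ -1.1429)
H(U, w) = 7
129*(-137 + H(A, 8)) = 129*(-137 + 7) = 129*(-130) = -16770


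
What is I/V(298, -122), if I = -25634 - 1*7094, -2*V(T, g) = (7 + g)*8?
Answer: -8182/115 ≈ -71.148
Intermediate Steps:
V(T, g) = -28 - 4*g (V(T, g) = -(7 + g)*8/2 = -(56 + 8*g)/2 = -28 - 4*g)
I = -32728 (I = -25634 - 7094 = -32728)
I/V(298, -122) = -32728/(-28 - 4*(-122)) = -32728/(-28 + 488) = -32728/460 = -32728*1/460 = -8182/115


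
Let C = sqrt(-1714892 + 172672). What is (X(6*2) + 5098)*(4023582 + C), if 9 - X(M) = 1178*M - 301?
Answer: -35117823696 - 17456*I*sqrt(385555) ≈ -3.5118e+10 - 1.0839e+7*I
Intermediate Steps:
C = 2*I*sqrt(385555) (C = sqrt(-1542220) = 2*I*sqrt(385555) ≈ 1241.9*I)
X(M) = 310 - 1178*M (X(M) = 9 - (1178*M - 301) = 9 - (-301 + 1178*M) = 9 + (301 - 1178*M) = 310 - 1178*M)
(X(6*2) + 5098)*(4023582 + C) = ((310 - 7068*2) + 5098)*(4023582 + 2*I*sqrt(385555)) = ((310 - 1178*12) + 5098)*(4023582 + 2*I*sqrt(385555)) = ((310 - 14136) + 5098)*(4023582 + 2*I*sqrt(385555)) = (-13826 + 5098)*(4023582 + 2*I*sqrt(385555)) = -8728*(4023582 + 2*I*sqrt(385555)) = -35117823696 - 17456*I*sqrt(385555)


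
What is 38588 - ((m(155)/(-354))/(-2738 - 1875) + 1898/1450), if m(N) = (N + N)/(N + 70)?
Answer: 205577118597164/5327669025 ≈ 38587.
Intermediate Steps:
m(N) = 2*N/(70 + N) (m(N) = (2*N)/(70 + N) = 2*N/(70 + N))
38588 - ((m(155)/(-354))/(-2738 - 1875) + 1898/1450) = 38588 - (((2*155/(70 + 155))/(-354))/(-2738 - 1875) + 1898/1450) = 38588 - (((2*155/225)*(-1/354))/(-4613) + 1898*(1/1450)) = 38588 - (((2*155*(1/225))*(-1/354))*(-1/4613) + 949/725) = 38588 - (((62/45)*(-1/354))*(-1/4613) + 949/725) = 38588 - (-31/7965*(-1/4613) + 949/725) = 38588 - (31/36742545 + 949/725) = 38588 - 1*6973739536/5327669025 = 38588 - 6973739536/5327669025 = 205577118597164/5327669025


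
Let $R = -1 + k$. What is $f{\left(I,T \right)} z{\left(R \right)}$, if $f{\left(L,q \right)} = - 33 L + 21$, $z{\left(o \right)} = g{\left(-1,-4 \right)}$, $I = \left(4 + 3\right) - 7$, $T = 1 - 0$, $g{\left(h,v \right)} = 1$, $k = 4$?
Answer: $21$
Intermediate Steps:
$R = 3$ ($R = -1 + 4 = 3$)
$T = 1$ ($T = 1 + 0 = 1$)
$I = 0$ ($I = 7 - 7 = 0$)
$z{\left(o \right)} = 1$
$f{\left(L,q \right)} = 21 - 33 L$
$f{\left(I,T \right)} z{\left(R \right)} = \left(21 - 0\right) 1 = \left(21 + 0\right) 1 = 21 \cdot 1 = 21$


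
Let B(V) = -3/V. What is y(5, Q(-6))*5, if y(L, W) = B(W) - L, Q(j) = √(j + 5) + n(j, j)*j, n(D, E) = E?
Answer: -32965/1297 + 15*I/1297 ≈ -25.416 + 0.011565*I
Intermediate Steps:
Q(j) = j² + √(5 + j) (Q(j) = √(j + 5) + j*j = √(5 + j) + j² = j² + √(5 + j))
y(L, W) = -L - 3/W (y(L, W) = -3/W - L = -L - 3/W)
y(5, Q(-6))*5 = (-1*5 - 3/((-6)² + √(5 - 6)))*5 = (-5 - 3/(36 + √(-1)))*5 = (-5 - 3*(36 - I)/1297)*5 = -25 - 15*(36 - I)/1297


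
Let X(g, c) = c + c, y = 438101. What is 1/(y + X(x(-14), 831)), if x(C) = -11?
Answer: 1/439763 ≈ 2.2740e-6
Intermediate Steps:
X(g, c) = 2*c
1/(y + X(x(-14), 831)) = 1/(438101 + 2*831) = 1/(438101 + 1662) = 1/439763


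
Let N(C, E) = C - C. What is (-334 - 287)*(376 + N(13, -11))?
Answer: -233496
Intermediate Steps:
N(C, E) = 0
(-334 - 287)*(376 + N(13, -11)) = (-334 - 287)*(376 + 0) = -621*376 = -233496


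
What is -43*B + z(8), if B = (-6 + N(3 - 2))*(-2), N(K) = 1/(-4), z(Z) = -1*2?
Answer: -1079/2 ≈ -539.50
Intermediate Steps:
z(Z) = -2
N(K) = -¼
B = 25/2 (B = (-6 - ¼)*(-2) = -25/4*(-2) = 25/2 ≈ 12.500)
-43*B + z(8) = -43*25/2 - 2 = -1075/2 - 2 = -1079/2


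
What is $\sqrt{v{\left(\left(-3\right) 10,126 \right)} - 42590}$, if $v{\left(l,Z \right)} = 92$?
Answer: $3 i \sqrt{4722} \approx 206.15 i$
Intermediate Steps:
$\sqrt{v{\left(\left(-3\right) 10,126 \right)} - 42590} = \sqrt{92 - 42590} = \sqrt{-42498} = 3 i \sqrt{4722}$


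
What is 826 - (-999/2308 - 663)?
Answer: 3437611/2308 ≈ 1489.4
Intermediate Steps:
826 - (-999/2308 - 663) = 826 - 1*(-1531203/2308) = 826 + 1531203/2308 = 3437611/2308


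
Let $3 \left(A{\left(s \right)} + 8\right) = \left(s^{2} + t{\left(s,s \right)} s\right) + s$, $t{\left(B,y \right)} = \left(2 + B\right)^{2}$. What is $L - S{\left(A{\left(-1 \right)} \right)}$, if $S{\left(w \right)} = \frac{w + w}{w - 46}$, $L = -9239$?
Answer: $- \frac{1506007}{163} \approx -9239.3$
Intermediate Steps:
$A{\left(s \right)} = -8 + \frac{s}{3} + \frac{s^{2}}{3} + \frac{s \left(2 + s\right)^{2}}{3}$ ($A{\left(s \right)} = -8 + \frac{\left(s^{2} + \left(2 + s\right)^{2} s\right) + s}{3} = -8 + \frac{\left(s^{2} + s \left(2 + s\right)^{2}\right) + s}{3} = -8 + \frac{s + s^{2} + s \left(2 + s\right)^{2}}{3} = -8 + \left(\frac{s}{3} + \frac{s^{2}}{3} + \frac{s \left(2 + s\right)^{2}}{3}\right) = -8 + \frac{s}{3} + \frac{s^{2}}{3} + \frac{s \left(2 + s\right)^{2}}{3}$)
$S{\left(w \right)} = \frac{2 w}{-46 + w}$
$L - S{\left(A{\left(-1 \right)} \right)} = -9239 - \frac{2 \left(-8 + \frac{1}{3} \left(-1\right) + \frac{\left(-1\right)^{2}}{3} + \frac{1}{3} \left(-1\right) \left(2 - 1\right)^{2}\right)}{-46 + \left(-8 + \frac{1}{3} \left(-1\right) + \frac{\left(-1\right)^{2}}{3} + \frac{1}{3} \left(-1\right) \left(2 - 1\right)^{2}\right)} = -9239 - \frac{2 \left(-8 - \frac{1}{3} + \frac{1}{3} \cdot 1 + \frac{1}{3} \left(-1\right) 1^{2}\right)}{-46 + \left(-8 - \frac{1}{3} + \frac{1}{3} \cdot 1 + \frac{1}{3} \left(-1\right) 1^{2}\right)} = -9239 - \frac{2 \left(-8 - \frac{1}{3} + \frac{1}{3} + \frac{1}{3} \left(-1\right) 1\right)}{-46 + \left(-8 - \frac{1}{3} + \frac{1}{3} + \frac{1}{3} \left(-1\right) 1\right)} = -9239 - \frac{2 \left(-8 - \frac{1}{3} + \frac{1}{3} - \frac{1}{3}\right)}{-46 - \frac{25}{3}} = -9239 - 2 \left(- \frac{25}{3}\right) \frac{1}{-46 - \frac{25}{3}} = -9239 - 2 \left(- \frac{25}{3}\right) \frac{1}{- \frac{163}{3}} = -9239 - 2 \left(- \frac{25}{3}\right) \left(- \frac{3}{163}\right) = -9239 - \frac{50}{163} = - \frac{1506007}{163}$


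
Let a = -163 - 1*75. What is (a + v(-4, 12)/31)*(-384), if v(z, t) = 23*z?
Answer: 2868480/31 ≈ 92532.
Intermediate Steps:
a = -238 (a = -163 - 75 = -238)
(a + v(-4, 12)/31)*(-384) = (-238 + (23*(-4))/31)*(-384) = (-238 - 92*1/31)*(-384) = (-238 - 92/31)*(-384) = -7470/31*(-384) = 2868480/31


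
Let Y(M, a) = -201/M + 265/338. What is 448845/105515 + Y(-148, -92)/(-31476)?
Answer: 70672002250891/16613921556336 ≈ 4.2538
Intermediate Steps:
Y(M, a) = 265/338 - 201/M (Y(M, a) = -201/M + 265*(1/338) = -201/M + 265/338 = 265/338 - 201/M)
448845/105515 + Y(-148, -92)/(-31476) = 448845/105515 + (265/338 - 201/(-148))/(-31476) = 448845*(1/105515) + (265/338 - 201*(-1/148))*(-1/31476) = 89769/21103 + (265/338 + 201/148)*(-1/31476) = 89769/21103 + (53579/25012)*(-1/31476) = 89769/21103 - 53579/787277712 = 70672002250891/16613921556336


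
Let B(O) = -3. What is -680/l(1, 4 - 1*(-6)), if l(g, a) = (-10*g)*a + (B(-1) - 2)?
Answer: 136/21 ≈ 6.4762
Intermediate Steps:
l(g, a) = -5 - 10*a*g (l(g, a) = (-10*g)*a + (-3 - 2) = -10*a*g - 5 = -5 - 10*a*g)
-680/l(1, 4 - 1*(-6)) = -680/(-5 - 10*(4 - 1*(-6))*1) = -680/(-5 - 10*(4 + 6)*1) = -680/(-5 - 10*10*1) = -680/(-5 - 100) = -680/(-105) = -680*(-1/105) = 136/21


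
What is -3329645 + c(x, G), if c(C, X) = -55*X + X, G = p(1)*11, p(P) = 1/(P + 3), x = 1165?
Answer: -6659587/2 ≈ -3.3298e+6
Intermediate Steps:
p(P) = 1/(3 + P)
G = 11/4 (G = 11/(3 + 1) = 11/4 ≈ 2.7500)
c(C, X) = -54*X
-3329645 + c(x, G) = -3329645 - 54*11/4 = -3329645 - 297/2 = -6659587/2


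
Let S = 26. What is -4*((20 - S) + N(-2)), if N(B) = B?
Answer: 32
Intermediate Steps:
-4*((20 - S) + N(-2)) = -4*((20 - 1*26) - 2) = -4*((20 - 26) - 2) = -4*(-6 - 2) = -4*(-8) = 32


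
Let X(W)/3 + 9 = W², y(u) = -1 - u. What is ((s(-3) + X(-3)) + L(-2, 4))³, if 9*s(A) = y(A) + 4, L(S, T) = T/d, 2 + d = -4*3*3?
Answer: 32768/185193 ≈ 0.17694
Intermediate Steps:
d = -38 (d = -2 - 4*3*3 = -2 - 12*3 = -2 - 36 = -38)
X(W) = -27 + 3*W²
L(S, T) = -T/38 (L(S, T) = T/(-38) = T*(-1/38) = -T/38)
s(A) = ⅓ - A/9 (s(A) = ((-1 - A) + 4)/9 = (3 - A)/9 = ⅓ - A/9)
((s(-3) + X(-3)) + L(-2, 4))³ = (((⅓ - ⅑*(-3)) + (-27 + 3*(-3)²)) - 1/38*4)³ = (((⅓ + ⅓) + (-27 + 3*9)) - 2/19)³ = ((⅔ + (-27 + 27)) - 2/19)³ = ((⅔ + 0) - 2/19)³ = (⅔ - 2/19)³ = (32/57)³ = 32768/185193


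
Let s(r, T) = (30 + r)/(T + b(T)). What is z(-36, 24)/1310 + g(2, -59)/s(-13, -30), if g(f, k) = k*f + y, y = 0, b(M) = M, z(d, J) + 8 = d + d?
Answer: 927344/2227 ≈ 416.41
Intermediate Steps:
z(d, J) = -8 + 2*d (z(d, J) = -8 + (d + d) = -8 + 2*d)
g(f, k) = f*k (g(f, k) = k*f + 0 = f*k + 0 = f*k)
s(r, T) = (30 + r)/(2*T) (s(r, T) = (30 + r)/(T + T) = (30 + r)/((2*T)) = (30 + r)*(1/(2*T)) = (30 + r)/(2*T))
z(-36, 24)/1310 + g(2, -59)/s(-13, -30) = (-8 + 2*(-36))/1310 + (2*(-59))/(((½)*(30 - 13)/(-30))) = (-8 - 72)*(1/1310) - 118/((½)*(-1/30)*17) = -80*1/1310 - 118/(-17/60) = -8/131 - 118*(-60/17) = -8/131 + 7080/17 = 927344/2227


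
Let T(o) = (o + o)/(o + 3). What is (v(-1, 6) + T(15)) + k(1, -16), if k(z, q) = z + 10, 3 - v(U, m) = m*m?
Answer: -61/3 ≈ -20.333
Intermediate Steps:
v(U, m) = 3 - m**2 (v(U, m) = 3 - m*m = 3 - m**2)
T(o) = 2*o/(3 + o) (T(o) = (2*o)/(3 + o) = 2*o/(3 + o))
k(z, q) = 10 + z
(v(-1, 6) + T(15)) + k(1, -16) = ((3 - 1*6**2) + 2*15/(3 + 15)) + (10 + 1) = ((3 - 1*36) + 2*15/18) + 11 = ((3 - 36) + 2*15*(1/18)) + 11 = (-33 + 5/3) + 11 = -94/3 + 11 = -61/3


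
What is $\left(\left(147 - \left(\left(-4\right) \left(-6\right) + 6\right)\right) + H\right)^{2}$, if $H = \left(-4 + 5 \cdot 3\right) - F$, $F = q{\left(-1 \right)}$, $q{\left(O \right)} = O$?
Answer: $16641$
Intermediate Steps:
$F = -1$
$H = 12$ ($H = \left(-4 + 5 \cdot 3\right) - -1 = \left(-4 + 15\right) + 1 = 11 + 1 = 12$)
$\left(\left(147 - \left(\left(-4\right) \left(-6\right) + 6\right)\right) + H\right)^{2} = \left(\left(147 - \left(\left(-4\right) \left(-6\right) + 6\right)\right) + 12\right)^{2} = \left(\left(147 - \left(24 + 6\right)\right) + 12\right)^{2} = \left(\left(147 - 30\right) + 12\right)^{2} = \left(117 + 12\right)^{2} = 129^{2} = 16641$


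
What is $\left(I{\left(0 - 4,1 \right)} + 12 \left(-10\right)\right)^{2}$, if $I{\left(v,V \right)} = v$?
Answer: $15376$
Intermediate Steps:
$\left(I{\left(0 - 4,1 \right)} + 12 \left(-10\right)\right)^{2} = \left(\left(0 - 4\right) + 12 \left(-10\right)\right)^{2} = \left(\left(0 - 4\right) - 120\right)^{2} = \left(-4 - 120\right)^{2} = \left(-124\right)^{2} = 15376$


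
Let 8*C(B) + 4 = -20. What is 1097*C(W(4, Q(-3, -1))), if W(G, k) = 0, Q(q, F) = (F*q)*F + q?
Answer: -3291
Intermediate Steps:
Q(q, F) = q + q*F² (Q(q, F) = q*F² + q = q + q*F²)
C(B) = -3 (C(B) = -½ + (⅛)*(-20) = -½ - 5/2 = -3)
1097*C(W(4, Q(-3, -1))) = 1097*(-3) = -3291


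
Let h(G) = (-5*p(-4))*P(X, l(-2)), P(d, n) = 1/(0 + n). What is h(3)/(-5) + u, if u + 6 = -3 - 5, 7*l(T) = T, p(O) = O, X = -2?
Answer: 0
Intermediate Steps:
l(T) = T/7
u = -14 (u = -6 + (-3 - 5) = -6 - 8 = -14)
P(d, n) = 1/n
h(G) = -70 (h(G) = (-5*(-4))/(((1/7)*(-2))) = 20/(-2/7) = 20*(-7/2) = -70)
h(3)/(-5) + u = -70/(-5) - 14 = -70*(-1/5) - 14 = 14 - 14 = 0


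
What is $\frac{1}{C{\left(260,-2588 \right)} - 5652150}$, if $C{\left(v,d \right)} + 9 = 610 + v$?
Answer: $- \frac{1}{5651289} \approx -1.7695 \cdot 10^{-7}$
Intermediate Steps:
$C{\left(v,d \right)} = 601 + v$ ($C{\left(v,d \right)} = -9 + \left(610 + v\right) = 601 + v$)
$\frac{1}{C{\left(260,-2588 \right)} - 5652150} = \frac{1}{\left(601 + 260\right) - 5652150} = \frac{1}{861 - 5652150} = \frac{1}{-5651289} = - \frac{1}{5651289}$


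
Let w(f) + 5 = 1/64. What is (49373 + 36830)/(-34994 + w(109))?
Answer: -5516992/2239935 ≈ -2.4630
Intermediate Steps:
w(f) = -319/64 (w(f) = -5 + 1/64 = -319/64)
(49373 + 36830)/(-34994 + w(109)) = (49373 + 36830)/(-34994 - 319/64) = 86203/(-2239935/64) = 86203*(-64/2239935) = -5516992/2239935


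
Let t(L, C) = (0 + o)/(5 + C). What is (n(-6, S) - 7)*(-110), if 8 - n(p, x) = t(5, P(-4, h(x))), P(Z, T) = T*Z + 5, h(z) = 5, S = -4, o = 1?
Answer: -121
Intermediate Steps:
P(Z, T) = 5 + T*Z
t(L, C) = 1/(5 + C) (t(L, C) = (0 + 1)/(5 + C) = 1/(5 + C))
n(p, x) = 81/10 (n(p, x) = 8 - 1/(5 + (5 + 5*(-4))) = 8 - 1/(5 + (5 - 20)) = 8 - 1/(5 - 15) = 8 - 1/(-10) = 8 - 1*(-⅒) = 8 + ⅒ = 81/10)
(n(-6, S) - 7)*(-110) = (81/10 - 7)*(-110) = (11/10)*(-110) = -121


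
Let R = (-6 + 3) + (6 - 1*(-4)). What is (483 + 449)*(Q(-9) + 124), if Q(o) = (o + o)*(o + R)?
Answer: 149120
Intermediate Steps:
R = 7 (R = -3 + (6 + 4) = -3 + 10 = 7)
Q(o) = 2*o*(7 + o) (Q(o) = (o + o)*(o + 7) = (2*o)*(7 + o) = 2*o*(7 + o))
(483 + 449)*(Q(-9) + 124) = (483 + 449)*(2*(-9)*(7 - 9) + 124) = 932*(2*(-9)*(-2) + 124) = 932*(36 + 124) = 932*160 = 149120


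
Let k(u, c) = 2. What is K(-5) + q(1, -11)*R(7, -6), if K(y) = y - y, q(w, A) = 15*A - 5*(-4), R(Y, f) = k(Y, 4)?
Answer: -290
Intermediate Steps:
R(Y, f) = 2
q(w, A) = 20 + 15*A (q(w, A) = 15*A + 20 = 20 + 15*A)
K(y) = 0
K(-5) + q(1, -11)*R(7, -6) = 0 + (20 + 15*(-11))*2 = 0 + (20 - 165)*2 = 0 - 145*2 = 0 - 290 = -290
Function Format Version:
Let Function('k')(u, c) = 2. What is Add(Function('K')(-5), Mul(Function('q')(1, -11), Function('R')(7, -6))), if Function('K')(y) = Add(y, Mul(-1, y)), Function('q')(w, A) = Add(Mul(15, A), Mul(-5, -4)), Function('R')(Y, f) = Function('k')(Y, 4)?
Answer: -290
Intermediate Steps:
Function('R')(Y, f) = 2
Function('q')(w, A) = Add(20, Mul(15, A)) (Function('q')(w, A) = Add(Mul(15, A), 20) = Add(20, Mul(15, A)))
Function('K')(y) = 0
Add(Function('K')(-5), Mul(Function('q')(1, -11), Function('R')(7, -6))) = Add(0, Mul(Add(20, Mul(15, -11)), 2)) = Add(0, Mul(Add(20, -165), 2)) = Add(0, Mul(-145, 2)) = Add(0, -290) = -290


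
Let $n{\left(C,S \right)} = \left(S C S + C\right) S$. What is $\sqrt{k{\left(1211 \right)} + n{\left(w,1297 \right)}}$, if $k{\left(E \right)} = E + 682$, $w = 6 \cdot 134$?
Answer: $3 \sqrt{194909822597} \approx 1.3245 \cdot 10^{6}$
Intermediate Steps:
$w = 804$
$k{\left(E \right)} = 682 + E$
$n{\left(C,S \right)} = S \left(C + C S^{2}\right)$ ($n{\left(C,S \right)} = \left(C S S + C\right) S = \left(C S^{2} + C\right) S = \left(C + C S^{2}\right) S = S \left(C + C S^{2}\right)$)
$\sqrt{k{\left(1211 \right)} + n{\left(w,1297 \right)}} = \sqrt{\left(682 + 1211\right) + 804 \cdot 1297 \left(1 + 1297^{2}\right)} = \sqrt{1893 + 804 \cdot 1297 \left(1 + 1682209\right)} = \sqrt{1893 + 804 \cdot 1297 \cdot 1682210} = \sqrt{1893 + 1754188401480} = \sqrt{1754188403373} = 3 \sqrt{194909822597}$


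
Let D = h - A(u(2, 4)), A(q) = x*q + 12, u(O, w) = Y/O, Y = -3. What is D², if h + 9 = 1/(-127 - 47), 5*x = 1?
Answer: 81126049/189225 ≈ 428.73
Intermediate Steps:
u(O, w) = -3/O
x = ⅕ (x = (⅕)*1 = ⅕ ≈ 0.20000)
A(q) = 12 + q/5 (A(q) = q/5 + 12 = 12 + q/5)
h = -1567/174 (h = -9 + 1/(-127 - 47) = -9 + 1/(-174) = -9 - 1/174 = -1567/174 ≈ -9.0058)
D = -9007/435 (D = -1567/174 - (12 + (-3/2)/5) = -1567/174 - (12 + (-3*½)/5) = -1567/174 - (12 + (⅕)*(-3/2)) = -1567/174 - (12 - 3/10) = -1567/174 - 1*117/10 = -1567/174 - 117/10 = -9007/435 ≈ -20.706)
D² = (-9007/435)² = 81126049/189225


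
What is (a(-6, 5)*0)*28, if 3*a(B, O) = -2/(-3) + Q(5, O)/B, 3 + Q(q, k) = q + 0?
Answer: 0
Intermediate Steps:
Q(q, k) = -3 + q (Q(q, k) = -3 + (q + 0) = -3 + q)
a(B, O) = 2/9 + 2/(3*B) (a(B, O) = (-2/(-3) + (-3 + 5)/B)/3 = (-2*(-⅓) + 2/B)/3 = (⅔ + 2/B)/3 = 2/9 + 2/(3*B))
(a(-6, 5)*0)*28 = (((2/9)*(3 - 6)/(-6))*0)*28 = (((2/9)*(-⅙)*(-3))*0)*28 = ((⅑)*0)*28 = 0*28 = 0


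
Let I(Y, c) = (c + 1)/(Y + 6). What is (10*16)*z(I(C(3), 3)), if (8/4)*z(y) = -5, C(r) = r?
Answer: -400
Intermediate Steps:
I(Y, c) = (1 + c)/(6 + Y)
z(y) = -5/2 (z(y) = (½)*(-5) = -5/2)
(10*16)*z(I(C(3), 3)) = (10*16)*(-5/2) = 160*(-5/2) = -400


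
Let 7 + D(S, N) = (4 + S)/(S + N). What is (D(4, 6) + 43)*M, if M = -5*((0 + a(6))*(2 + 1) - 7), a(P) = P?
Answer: -2024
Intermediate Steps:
D(S, N) = -7 + (4 + S)/(N + S) (D(S, N) = -7 + (4 + S)/(S + N) = -7 + (4 + S)/(N + S))
M = -55 (M = -5*((0 + 6)*(2 + 1) - 7) = -5*(6*3 - 7) = -5*(18 - 7) = -5*11 = -55)
(D(4, 6) + 43)*M = ((4 - 7*6 - 6*4)/(6 + 4) + 43)*(-55) = ((4 - 42 - 24)/10 + 43)*(-55) = ((⅒)*(-62) + 43)*(-55) = (-31/5 + 43)*(-55) = (184/5)*(-55) = -2024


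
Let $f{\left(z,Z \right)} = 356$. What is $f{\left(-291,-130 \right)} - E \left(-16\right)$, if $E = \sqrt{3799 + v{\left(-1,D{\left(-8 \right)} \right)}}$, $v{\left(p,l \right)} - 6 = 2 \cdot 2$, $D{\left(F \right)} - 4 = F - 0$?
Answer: $356 + 16 \sqrt{3809} \approx 1343.5$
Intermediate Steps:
$D{\left(F \right)} = 4 + F$ ($D{\left(F \right)} = 4 + \left(F - 0\right) = 4 + \left(F + 0\right) = 4 + F$)
$v{\left(p,l \right)} = 10$ ($v{\left(p,l \right)} = 6 + 2 \cdot 2 = 6 + 4 = 10$)
$E = \sqrt{3809}$ ($E = \sqrt{3799 + 10} = \sqrt{3809} \approx 61.717$)
$f{\left(-291,-130 \right)} - E \left(-16\right) = 356 - \sqrt{3809} \left(-16\right) = 356 - - 16 \sqrt{3809} = 356 + 16 \sqrt{3809}$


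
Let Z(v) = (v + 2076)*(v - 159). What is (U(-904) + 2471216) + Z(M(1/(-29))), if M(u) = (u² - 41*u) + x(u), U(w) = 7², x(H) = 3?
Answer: 1520416512691/707281 ≈ 2.1497e+6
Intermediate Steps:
U(w) = 49
M(u) = 3 + u² - 41*u (M(u) = (u² - 41*u) + 3 = 3 + u² - 41*u)
Z(v) = (-159 + v)*(2076 + v) (Z(v) = (2076 + v)*(-159 + v) = (-159 + v)*(2076 + v))
(U(-904) + 2471216) + Z(M(1/(-29))) = (49 + 2471216) + (-330084 + (3 + (1/(-29))² - 41/(-29))² + 1917*(3 + (1/(-29))² - 41/(-29))) = 2471265 + (-330084 + (3 + (-1/29)² - 41*(-1/29))² + 1917*(3 + (-1/29)² - 41*(-1/29))) = 2471265 + (-330084 + (3 + 1/841 + 41/29)² + 1917*(3 + 1/841 + 41/29)) = 2471265 + (-330084 + (3713/841)² + 1917*(3713/841)) = 2471265 + (-330084 + 13786369/707281 + 7117821/841) = 2471265 - 227462267774/707281 = 1520416512691/707281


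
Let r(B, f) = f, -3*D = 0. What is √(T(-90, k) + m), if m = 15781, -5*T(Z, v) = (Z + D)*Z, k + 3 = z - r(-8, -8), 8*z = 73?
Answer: 119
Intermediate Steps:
D = 0 (D = -⅓*0 = 0)
z = 73/8 (z = (⅛)*73 = 73/8 ≈ 9.1250)
k = 113/8 (k = -3 + (73/8 - 1*(-8)) = -3 + (73/8 + 8) = -3 + 137/8 = 113/8 ≈ 14.125)
T(Z, v) = -Z²/5 (T(Z, v) = -(Z + 0)*Z/5 = -Z*Z/5 = -Z²/5)
√(T(-90, k) + m) = √(-⅕*(-90)² + 15781) = √(-⅕*8100 + 15781) = √(-1620 + 15781) = √14161 = 119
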